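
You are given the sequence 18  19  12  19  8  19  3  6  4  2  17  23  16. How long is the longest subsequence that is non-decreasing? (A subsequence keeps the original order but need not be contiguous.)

Let dp[i] be the length of the longest such subsequence ending at index i:
i:      1  2  3  4  5  6  7  8  9 10 11 12 13
a[i]:  18 19 12 19  8 19  3  6  4  2 17 23 16
dp:     1  2  1  3  1  4  1  2  2  1  3  5  3
Maximum dp value is 5.

5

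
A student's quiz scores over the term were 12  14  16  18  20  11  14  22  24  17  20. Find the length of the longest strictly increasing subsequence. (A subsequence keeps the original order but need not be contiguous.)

7

Track the smallest tail for each achievable length (strict):
12 → extends → [12]
14 → extends → [12, 14]
16 → extends → [12, 14, 16]
18 → extends → [12, 14, 16, 18]
20 → extends → [12, 14, 16, 18, 20]
11 → replaces 12 → [11, 14, 16, 18, 20]
14 → already a tail → [11, 14, 16, 18, 20]
22 → extends → [11, 14, 16, 18, 20, 22]
24 → extends → [11, 14, 16, 18, 20, 22, 24]
17 → replaces 18 → [11, 14, 16, 17, 20, 22, 24]
20 → already a tail → [11, 14, 16, 17, 20, 22, 24]
Seven tails, so the longest strictly increasing subsequence has length 7 (e.g. 12, 14, 16, 18, 20, 22, 24).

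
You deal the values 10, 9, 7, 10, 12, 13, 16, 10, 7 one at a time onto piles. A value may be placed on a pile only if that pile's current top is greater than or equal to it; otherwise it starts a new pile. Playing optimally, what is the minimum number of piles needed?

Place each on the leftmost legal pile:
10 → new pile 1 (tops now [10])
9 → pile 1 (tops now [9])
7 → pile 1 (tops now [7])
10 → new pile 2 (tops now [7, 10])
12 → new pile 3 (tops now [7, 10, 12])
13 → new pile 4 (tops now [7, 10, 12, 13])
16 → new pile 5 (tops now [7, 10, 12, 13, 16])
10 → pile 2 (tops now [7, 10, 12, 13, 16])
7 → pile 1 (tops now [7, 10, 12, 13, 16])
Five piles.

5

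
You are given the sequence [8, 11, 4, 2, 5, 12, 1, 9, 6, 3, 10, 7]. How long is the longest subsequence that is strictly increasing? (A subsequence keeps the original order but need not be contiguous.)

4

Track the smallest tail for each achievable length (strict):
8 → extends → [8]
11 → extends → [8, 11]
4 → replaces 8 → [4, 11]
2 → replaces 4 → [2, 11]
5 → replaces 11 → [2, 5]
12 → extends → [2, 5, 12]
1 → replaces 2 → [1, 5, 12]
9 → replaces 12 → [1, 5, 9]
6 → replaces 9 → [1, 5, 6]
3 → replaces 5 → [1, 3, 6]
10 → extends → [1, 3, 6, 10]
7 → replaces 10 → [1, 3, 6, 7]
Four tails, so the longest strictly increasing subsequence has length 4 (e.g. 4, 5, 9, 10).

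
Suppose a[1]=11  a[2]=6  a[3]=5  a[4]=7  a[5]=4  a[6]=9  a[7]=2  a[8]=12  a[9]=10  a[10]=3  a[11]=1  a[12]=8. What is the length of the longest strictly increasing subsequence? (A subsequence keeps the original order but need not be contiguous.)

4

Track the smallest tail for each achievable length (strict):
11 → extends → [11]
6 → replaces 11 → [6]
5 → replaces 6 → [5]
7 → extends → [5, 7]
4 → replaces 5 → [4, 7]
9 → extends → [4, 7, 9]
2 → replaces 4 → [2, 7, 9]
12 → extends → [2, 7, 9, 12]
10 → replaces 12 → [2, 7, 9, 10]
3 → replaces 7 → [2, 3, 9, 10]
1 → replaces 2 → [1, 3, 9, 10]
8 → replaces 9 → [1, 3, 8, 10]
Four tails, so the longest strictly increasing subsequence has length 4 (e.g. 6, 7, 9, 12).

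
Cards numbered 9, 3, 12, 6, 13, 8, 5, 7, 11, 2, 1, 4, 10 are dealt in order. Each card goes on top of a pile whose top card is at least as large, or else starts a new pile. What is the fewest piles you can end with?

4

Place each on the leftmost legal pile:
9 → new pile 1 (tops now [9])
3 → pile 1 (tops now [3])
12 → new pile 2 (tops now [3, 12])
6 → pile 2 (tops now [3, 6])
13 → new pile 3 (tops now [3, 6, 13])
8 → pile 3 (tops now [3, 6, 8])
5 → pile 2 (tops now [3, 5, 8])
7 → pile 3 (tops now [3, 5, 7])
11 → new pile 4 (tops now [3, 5, 7, 11])
2 → pile 1 (tops now [2, 5, 7, 11])
1 → pile 1 (tops now [1, 5, 7, 11])
4 → pile 2 (tops now [1, 4, 7, 11])
10 → pile 4 (tops now [1, 4, 7, 10])
Four piles.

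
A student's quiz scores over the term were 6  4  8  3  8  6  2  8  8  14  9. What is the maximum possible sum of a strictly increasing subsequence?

32

Let S[i] be the best sum of a strictly increasing subsequence ending at i:
i:      1  2  3  4  5  6  7  8  9 10 11
a[i]:   6  4  8  3  8  6  2  8  8 14  9
S:      6  4 14  3 14 10  2 18 18 32 27
Maximum is 32 (e.g. 4 + 6 + 8 + 14).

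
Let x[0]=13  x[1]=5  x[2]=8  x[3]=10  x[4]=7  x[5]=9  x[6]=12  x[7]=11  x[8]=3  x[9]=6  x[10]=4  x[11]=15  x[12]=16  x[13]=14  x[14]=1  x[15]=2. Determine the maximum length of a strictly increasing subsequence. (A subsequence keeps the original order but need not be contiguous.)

Track the smallest tail for each achievable length (strict):
13 → extends → [13]
5 → replaces 13 → [5]
8 → extends → [5, 8]
10 → extends → [5, 8, 10]
7 → replaces 8 → [5, 7, 10]
9 → replaces 10 → [5, 7, 9]
12 → extends → [5, 7, 9, 12]
11 → replaces 12 → [5, 7, 9, 11]
3 → replaces 5 → [3, 7, 9, 11]
6 → replaces 7 → [3, 6, 9, 11]
4 → replaces 6 → [3, 4, 9, 11]
15 → extends → [3, 4, 9, 11, 15]
16 → extends → [3, 4, 9, 11, 15, 16]
14 → replaces 15 → [3, 4, 9, 11, 14, 16]
1 → replaces 3 → [1, 4, 9, 11, 14, 16]
2 → replaces 4 → [1, 2, 9, 11, 14, 16]
Six tails, so the longest strictly increasing subsequence has length 6 (e.g. 5, 8, 10, 12, 15, 16).

6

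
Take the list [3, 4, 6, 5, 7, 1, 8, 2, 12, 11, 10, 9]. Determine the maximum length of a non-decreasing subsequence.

Track the smallest tail for each achievable length (allowing ties):
3 → extends → [3]
4 → extends → [3, 4]
6 → extends → [3, 4, 6]
5 → replaces 6 → [3, 4, 5]
7 → extends → [3, 4, 5, 7]
1 → replaces 3 → [1, 4, 5, 7]
8 → extends → [1, 4, 5, 7, 8]
2 → replaces 4 → [1, 2, 5, 7, 8]
12 → extends → [1, 2, 5, 7, 8, 12]
11 → replaces 12 → [1, 2, 5, 7, 8, 11]
10 → replaces 11 → [1, 2, 5, 7, 8, 10]
9 → replaces 10 → [1, 2, 5, 7, 8, 9]
Six tails, so the longest non-decreasing subsequence has length 6 (e.g. 3, 4, 6, 7, 8, 12).

6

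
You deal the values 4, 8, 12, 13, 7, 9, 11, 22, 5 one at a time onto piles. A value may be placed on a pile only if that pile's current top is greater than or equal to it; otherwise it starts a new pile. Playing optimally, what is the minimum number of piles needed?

5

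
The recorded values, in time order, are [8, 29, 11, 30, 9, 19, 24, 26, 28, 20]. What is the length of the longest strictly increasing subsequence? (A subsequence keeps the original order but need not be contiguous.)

6

Let dp[i] be the length of the longest such subsequence ending at index i:
i:      1  2  3  4  5  6  7  8  9 10
a[i]:   8 29 11 30  9 19 24 26 28 20
dp:     1  2  2  3  2  3  4  5  6  4
Maximum dp value is 6.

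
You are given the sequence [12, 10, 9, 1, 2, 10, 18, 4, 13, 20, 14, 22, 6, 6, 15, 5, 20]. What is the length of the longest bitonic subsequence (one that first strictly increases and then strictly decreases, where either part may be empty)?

8

inc[i] = longest strictly increasing subsequence ending at i; dec[i] = longest strictly decreasing subsequence starting at i:
i:      1  2  3  4  5  6  7  8  9 10 11 12 13 14 15 16 17
a[i]:  12 10  9  1  2 10 18  4 13 20 14 22  6  6 15  5 20
inc:    1  1  1  1  2  3  4  3  4  5  5  6  4  4  6  4  7
dec:    5  4  3  1  1  3  4  1  3  4  3  3  2  2  2  1  1
Best peak at i=10 (value 20): inc=5, dec=4, length 5+4−1 = 8.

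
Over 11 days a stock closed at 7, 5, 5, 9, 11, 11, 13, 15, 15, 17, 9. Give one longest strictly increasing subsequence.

7, 9, 11, 13, 15, 17

Patience tails give the LIS length; then backtrack through the dp parents:
7 → extends → [7]
5 → replaces 7 → [5]
5 → already a tail → [5]
9 → extends → [5, 9]
11 → extends → [5, 9, 11]
11 → already a tail → [5, 9, 11]
13 → extends → [5, 9, 11, 13]
15 → extends → [5, 9, 11, 13, 15]
15 → already a tail → [5, 9, 11, 13, 15]
17 → extends → [5, 9, 11, 13, 15, 17]
9 → already a tail → [5, 9, 11, 13, 15, 17]
Length 6; one witness is 7, 9, 11, 13, 15, 17.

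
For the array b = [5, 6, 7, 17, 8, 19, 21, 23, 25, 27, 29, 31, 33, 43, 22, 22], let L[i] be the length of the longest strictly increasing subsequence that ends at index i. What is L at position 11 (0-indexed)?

11

dp[i] = 1 + max{dp[j] : j<i, b[j]<b[i]} (or 1 if no such j):
i:      0  1  2  3  4  5  6  7  8  9 10 11 12 13 14 15
b[i]:   5  6  7 17  8 19 21 23 25 27 29 31 33 43 22 22
dp:     1  2  3  4  4  5  6  7  8  9 10 11 12 13  7  7
At index 11 the value is 11.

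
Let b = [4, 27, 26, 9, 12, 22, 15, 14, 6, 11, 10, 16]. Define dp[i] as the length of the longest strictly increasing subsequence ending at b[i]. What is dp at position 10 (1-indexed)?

dp[i] = 1 + max{dp[j] : j<i, b[j]<b[i]} (or 1 if no such j):
i:      1  2  3  4  5  6  7  8  9 10 11 12
b[i]:   4 27 26  9 12 22 15 14  6 11 10 16
dp:     1  2  2  2  3  4  4  4  2  3  3  5
At index 10 the value is 3.

3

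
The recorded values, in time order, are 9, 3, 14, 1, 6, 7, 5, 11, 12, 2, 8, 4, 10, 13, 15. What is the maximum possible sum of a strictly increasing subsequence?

67

Let S[i] be the best sum of a strictly increasing subsequence ending at i:
i:      1  2  3  4  5  6  7  8  9 10 11 12 13 14 15
a[i]:   9  3 14  1  6  7  5 11 12  2  8  4 10 13 15
S:      9  3 23  1  9 16  8 27 39  3 24  7 34 52 67
Maximum is 67 (e.g. 3 + 6 + 7 + 11 + 12 + 13 + 15).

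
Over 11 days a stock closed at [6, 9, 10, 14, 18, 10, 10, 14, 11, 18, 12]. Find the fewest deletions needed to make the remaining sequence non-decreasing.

Fewest deletions = n − (longest non-decreasing subsequence).
i:      1  2  3  4  5  6  7  8  9 10 11
a[i]:   6  9 10 14 18 10 10 14 11 18 12
dp:     1  2  3  4  5  4  5  6  6  7  7
max dp = 7, so deletions = 11 − 7 = 4.

4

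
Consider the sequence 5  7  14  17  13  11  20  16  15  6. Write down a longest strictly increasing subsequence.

Patience tails give the LIS length; then backtrack through the dp parents:
5 → extends → [5]
7 → extends → [5, 7]
14 → extends → [5, 7, 14]
17 → extends → [5, 7, 14, 17]
13 → replaces 14 → [5, 7, 13, 17]
11 → replaces 13 → [5, 7, 11, 17]
20 → extends → [5, 7, 11, 17, 20]
16 → replaces 17 → [5, 7, 11, 16, 20]
15 → replaces 16 → [5, 7, 11, 15, 20]
6 → replaces 7 → [5, 6, 11, 15, 20]
Length 5; one witness is 5, 7, 14, 17, 20.

5, 7, 14, 17, 20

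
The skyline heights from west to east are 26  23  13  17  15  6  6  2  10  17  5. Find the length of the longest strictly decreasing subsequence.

Negate each value so 'decreasing' becomes 'increasing', then run patience tails on the negated sequence:
-26 → extends → [-26]
-23 → extends → [-26, -23]
-13 → extends → [-26, -23, -13]
-17 → replaces -13 → [-26, -23, -17]
-15 → extends → [-26, -23, -17, -15]
-6 → extends → [-26, -23, -17, -15, -6]
-6 → already a tail → [-26, -23, -17, -15, -6]
-2 → extends → [-26, -23, -17, -15, -6, -2]
-10 → replaces -6 → [-26, -23, -17, -15, -10, -2]
-17 → already a tail → [-26, -23, -17, -15, -10, -2]
-5 → replaces -2 → [-26, -23, -17, -15, -10, -5]
Six tails, so the longest strictly decreasing subsequence of the original has length 6.

6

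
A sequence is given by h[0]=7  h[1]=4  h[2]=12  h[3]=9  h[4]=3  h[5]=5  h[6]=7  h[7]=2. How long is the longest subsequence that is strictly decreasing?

4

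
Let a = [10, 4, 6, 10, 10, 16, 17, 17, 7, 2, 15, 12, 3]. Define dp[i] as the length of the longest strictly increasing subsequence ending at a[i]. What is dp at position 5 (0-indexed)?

4

dp[i] = 1 + max{dp[j] : j<i, a[j]<a[i]} (or 1 if no such j):
i:      0  1  2  3  4  5  6  7  8  9 10 11 12
a[i]:  10  4  6 10 10 16 17 17  7  2 15 12  3
dp:     1  1  2  3  3  4  5  5  3  1  4  4  2
At index 5 the value is 4.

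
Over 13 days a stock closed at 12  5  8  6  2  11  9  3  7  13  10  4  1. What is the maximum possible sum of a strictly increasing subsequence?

37

Let S[i] be the best sum of a strictly increasing subsequence ending at i:
i:      1  2  3  4  5  6  7  8  9 10 11 12 13
a[i]:  12  5  8  6  2 11  9  3  7 13 10  4  1
S:     12  5 13 11  2 24 22  5 18 37 32  9  1
Maximum is 37 (e.g. 5 + 8 + 11 + 13).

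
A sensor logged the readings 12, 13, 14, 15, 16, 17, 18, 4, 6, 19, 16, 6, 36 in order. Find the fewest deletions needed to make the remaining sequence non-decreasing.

Fewest deletions = n − (longest non-decreasing subsequence).
i:      1  2  3  4  5  6  7  8  9 10 11 12 13
a[i]:  12 13 14 15 16 17 18  4  6 19 16  6 36
dp:     1  2  3  4  5  6  7  1  2  8  6  3  9
max dp = 9, so deletions = 13 − 9 = 4.

4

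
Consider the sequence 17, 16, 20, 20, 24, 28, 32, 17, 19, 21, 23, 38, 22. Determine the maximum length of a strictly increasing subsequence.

6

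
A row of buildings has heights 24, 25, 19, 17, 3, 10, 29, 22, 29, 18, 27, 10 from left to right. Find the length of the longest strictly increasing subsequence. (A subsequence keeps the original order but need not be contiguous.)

4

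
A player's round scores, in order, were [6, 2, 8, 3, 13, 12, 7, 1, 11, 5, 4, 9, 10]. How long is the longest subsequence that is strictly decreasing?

5

Negate each value so 'decreasing' becomes 'increasing', then run patience tails on the negated sequence:
-6 → extends → [-6]
-2 → extends → [-6, -2]
-8 → replaces -6 → [-8, -2]
-3 → replaces -2 → [-8, -3]
-13 → replaces -8 → [-13, -3]
-12 → replaces -3 → [-13, -12]
-7 → extends → [-13, -12, -7]
-1 → extends → [-13, -12, -7, -1]
-11 → replaces -7 → [-13, -12, -11, -1]
-5 → replaces -1 → [-13, -12, -11, -5]
-4 → extends → [-13, -12, -11, -5, -4]
-9 → replaces -5 → [-13, -12, -11, -9, -4]
-10 → replaces -9 → [-13, -12, -11, -10, -4]
Five tails, so the longest strictly decreasing subsequence of the original has length 5.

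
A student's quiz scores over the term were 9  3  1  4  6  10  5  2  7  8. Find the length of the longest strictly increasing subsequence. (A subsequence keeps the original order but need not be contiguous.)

Track the smallest tail for each achievable length (strict):
9 → extends → [9]
3 → replaces 9 → [3]
1 → replaces 3 → [1]
4 → extends → [1, 4]
6 → extends → [1, 4, 6]
10 → extends → [1, 4, 6, 10]
5 → replaces 6 → [1, 4, 5, 10]
2 → replaces 4 → [1, 2, 5, 10]
7 → replaces 10 → [1, 2, 5, 7]
8 → extends → [1, 2, 5, 7, 8]
Five tails, so the longest strictly increasing subsequence has length 5 (e.g. 3, 4, 6, 7, 8).

5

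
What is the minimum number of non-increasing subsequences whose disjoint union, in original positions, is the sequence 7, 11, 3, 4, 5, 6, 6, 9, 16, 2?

6

Place each on the leftmost legal pile:
7 → new pile 1 (tops now [7])
11 → new pile 2 (tops now [7, 11])
3 → pile 1 (tops now [3, 11])
4 → pile 2 (tops now [3, 4])
5 → new pile 3 (tops now [3, 4, 5])
6 → new pile 4 (tops now [3, 4, 5, 6])
6 → pile 4 (tops now [3, 4, 5, 6])
9 → new pile 5 (tops now [3, 4, 5, 6, 9])
16 → new pile 6 (tops now [3, 4, 5, 6, 9, 16])
2 → pile 1 (tops now [2, 4, 5, 6, 9, 16])
Six piles.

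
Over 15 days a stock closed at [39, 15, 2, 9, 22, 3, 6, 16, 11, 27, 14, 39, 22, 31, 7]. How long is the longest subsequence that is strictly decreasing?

5

Let dp[i] be the longest strictly decreasing subsequence ending at i:
i:      1  2  3  4  5  6  7  8  9 10 11 12 13 14 15
a[i]:  39 15  2  9 22  3  6 16 11 27 14 39 22 31  7
dp:     1  2  3  3  2  4  4  3  4  2  4  1  3  2  5
Maximum is 5.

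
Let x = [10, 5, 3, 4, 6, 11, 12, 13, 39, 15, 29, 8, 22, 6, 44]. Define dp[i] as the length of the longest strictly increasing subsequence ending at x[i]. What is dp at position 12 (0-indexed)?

8

dp[i] = 1 + max{dp[j] : j<i, x[j]<x[i]} (or 1 if no such j):
i:      0  1  2  3  4  5  6  7  8  9 10 11 12 13 14
x[i]:  10  5  3  4  6 11 12 13 39 15 29  8 22  6 44
dp:     1  1  1  2  3  4  5  6  7  7  8  4  8  3  9
At index 12 the value is 8.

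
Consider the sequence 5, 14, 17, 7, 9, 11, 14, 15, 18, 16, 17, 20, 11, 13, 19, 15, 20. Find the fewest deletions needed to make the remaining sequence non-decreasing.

Fewest deletions = n − (longest non-decreasing subsequence).
i:      1  2  3  4  5  6  7  8  9 10 11 12 13 14 15 16 17
a[i]:   5 14 17  7  9 11 14 15 18 16 17 20 11 13 19 15 20
dp:     1  2  3  2  3  4  5  6  7  7  8  9  5  6  9  7 10
max dp = 10, so deletions = 17 − 10 = 7.

7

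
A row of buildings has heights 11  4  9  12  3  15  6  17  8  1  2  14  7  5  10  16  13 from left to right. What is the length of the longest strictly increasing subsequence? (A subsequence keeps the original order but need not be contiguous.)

Let dp[i] be the length of the longest such subsequence ending at index i:
i:      1  2  3  4  5  6  7  8  9 10 11 12 13 14 15 16 17
a[i]:  11  4  9 12  3 15  6 17  8  1  2 14  7  5 10 16 13
dp:     1  1  2  3  1  4  2  5  3  1  2  4  3  3  4  5  5
Maximum dp value is 5.

5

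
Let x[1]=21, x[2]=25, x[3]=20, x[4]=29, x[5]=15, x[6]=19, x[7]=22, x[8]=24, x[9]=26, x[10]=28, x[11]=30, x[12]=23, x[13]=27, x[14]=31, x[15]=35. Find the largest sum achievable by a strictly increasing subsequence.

230

Let S[i] be the best sum of a strictly increasing subsequence ending at i:
i:       1   2   3   4   5   6   7   8   9  10  11  12  13  14  15
x[i]:   21  25  20  29  15  19  22  24  26  28  30  23  27  31  35
S:      21  46  20  75  15  34  56  80 106 134 164  79 133 195 230
Maximum is 230 (e.g. 15 + 19 + 22 + 24 + 26 + 28 + 30 + 31 + 35).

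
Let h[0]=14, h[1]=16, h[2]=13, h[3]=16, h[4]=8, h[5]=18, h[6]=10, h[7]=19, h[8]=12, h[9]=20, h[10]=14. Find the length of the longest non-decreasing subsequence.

Track the smallest tail for each achievable length (allowing ties):
14 → extends → [14]
16 → extends → [14, 16]
13 → replaces 14 → [13, 16]
16 → extends → [13, 16, 16]
8 → replaces 13 → [8, 16, 16]
18 → extends → [8, 16, 16, 18]
10 → replaces 16 → [8, 10, 16, 18]
19 → extends → [8, 10, 16, 18, 19]
12 → replaces 16 → [8, 10, 12, 18, 19]
20 → extends → [8, 10, 12, 18, 19, 20]
14 → replaces 18 → [8, 10, 12, 14, 19, 20]
Six tails, so the longest non-decreasing subsequence has length 6 (e.g. 14, 16, 16, 18, 19, 20).

6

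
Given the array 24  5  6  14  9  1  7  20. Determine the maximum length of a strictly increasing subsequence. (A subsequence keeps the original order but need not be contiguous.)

4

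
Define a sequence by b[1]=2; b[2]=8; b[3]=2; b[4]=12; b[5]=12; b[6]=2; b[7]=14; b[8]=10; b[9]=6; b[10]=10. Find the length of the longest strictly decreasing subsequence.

3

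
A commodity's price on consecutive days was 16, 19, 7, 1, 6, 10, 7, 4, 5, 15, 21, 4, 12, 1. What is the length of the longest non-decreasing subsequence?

5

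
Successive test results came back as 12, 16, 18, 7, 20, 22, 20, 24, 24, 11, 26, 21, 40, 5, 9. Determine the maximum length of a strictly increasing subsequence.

8

Let dp[i] be the length of the longest such subsequence ending at index i:
i:      1  2  3  4  5  6  7  8  9 10 11 12 13 14 15
a[i]:  12 16 18  7 20 22 20 24 24 11 26 21 40  5  9
dp:     1  2  3  1  4  5  4  6  6  2  7  5  8  1  2
Maximum dp value is 8.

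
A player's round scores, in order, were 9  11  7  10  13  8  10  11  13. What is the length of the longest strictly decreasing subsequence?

3

Let dp[i] be the longest strictly decreasing subsequence ending at i:
i:      1  2  3  4  5  6  7  8  9
a[i]:   9 11  7 10 13  8 10 11 13
dp:     1  1  2  2  1  3  2  2  1
Maximum is 3.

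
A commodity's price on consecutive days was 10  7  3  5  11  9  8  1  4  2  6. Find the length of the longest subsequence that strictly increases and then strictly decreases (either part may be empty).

7

inc[i] = longest strictly increasing subsequence ending at i; dec[i] = longest strictly decreasing subsequence starting at i:
i:      1  2  3  4  5  6  7  8  9 10 11
a[i]:  10  7  3  5 11  9  8  1  4  2  6
inc:    1  1  1  2  3  3  3  1  2  2  3
dec:    5  4  2  3  5  4  3  1  2  1  1
Best peak at i=5 (value 11): inc=3, dec=5, length 3+5−1 = 7.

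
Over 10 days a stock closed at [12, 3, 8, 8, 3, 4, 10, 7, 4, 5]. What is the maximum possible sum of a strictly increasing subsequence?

Let S[i] be the best sum of a strictly increasing subsequence ending at i:
i:      1  2  3  4  5  6  7  8  9 10
a[i]:  12  3  8  8  3  4 10  7  4  5
S:     12  3 11 11  3  7 21 14  7 12
Maximum is 21 (e.g. 3 + 8 + 10).

21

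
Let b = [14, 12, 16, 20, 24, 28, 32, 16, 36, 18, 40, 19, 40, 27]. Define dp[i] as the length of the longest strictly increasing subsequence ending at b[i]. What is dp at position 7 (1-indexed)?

6

dp[i] = 1 + max{dp[j] : j<i, b[j]<b[i]} (or 1 if no such j):
i:      1  2  3  4  5  6  7  8  9 10 11 12 13 14
b[i]:  14 12 16 20 24 28 32 16 36 18 40 19 40 27
dp:     1  1  2  3  4  5  6  2  7  3  8  4  8  5
At index 7 the value is 6.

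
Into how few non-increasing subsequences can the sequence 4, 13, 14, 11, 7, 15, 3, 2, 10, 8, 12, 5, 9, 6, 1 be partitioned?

4

Place each on the leftmost legal pile:
4 → new pile 1 (tops now [4])
13 → new pile 2 (tops now [4, 13])
14 → new pile 3 (tops now [4, 13, 14])
11 → pile 2 (tops now [4, 11, 14])
7 → pile 2 (tops now [4, 7, 14])
15 → new pile 4 (tops now [4, 7, 14, 15])
3 → pile 1 (tops now [3, 7, 14, 15])
2 → pile 1 (tops now [2, 7, 14, 15])
10 → pile 3 (tops now [2, 7, 10, 15])
8 → pile 3 (tops now [2, 7, 8, 15])
12 → pile 4 (tops now [2, 7, 8, 12])
5 → pile 2 (tops now [2, 5, 8, 12])
9 → pile 4 (tops now [2, 5, 8, 9])
6 → pile 3 (tops now [2, 5, 6, 9])
1 → pile 1 (tops now [1, 5, 6, 9])
Four piles.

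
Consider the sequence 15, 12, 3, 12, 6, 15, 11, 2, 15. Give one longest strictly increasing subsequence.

Patience tails give the LIS length; then backtrack through the dp parents:
15 → extends → [15]
12 → replaces 15 → [12]
3 → replaces 12 → [3]
12 → extends → [3, 12]
6 → replaces 12 → [3, 6]
15 → extends → [3, 6, 15]
11 → replaces 15 → [3, 6, 11]
2 → replaces 3 → [2, 6, 11]
15 → extends → [2, 6, 11, 15]
Length 4; one witness is 3, 6, 11, 15.

3, 6, 11, 15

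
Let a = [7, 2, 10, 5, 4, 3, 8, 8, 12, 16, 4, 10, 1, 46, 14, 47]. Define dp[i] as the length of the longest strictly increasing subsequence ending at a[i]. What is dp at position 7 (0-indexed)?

3

dp[i] = 1 + max{dp[j] : j<i, a[j]<a[i]} (or 1 if no such j):
i:      0  1  2  3  4  5  6  7  8  9 10 11 12 13 14 15
a[i]:   7  2 10  5  4  3  8  8 12 16  4 10  1 46 14 47
dp:     1  1  2  2  2  2  3  3  4  5  3  4  1  6  5  7
At index 7 the value is 3.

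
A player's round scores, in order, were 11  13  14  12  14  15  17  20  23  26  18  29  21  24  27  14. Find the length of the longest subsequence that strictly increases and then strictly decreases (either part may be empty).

inc[i] = longest strictly increasing subsequence ending at i; dec[i] = longest strictly decreasing subsequence starting at i:
i:      1  2  3  4  5  6  7  8  9 10 11 12 13 14 15 16
a[i]:  11 13 14 12 14 15 17 20 23 26 18 29 21 24 27 14
inc:    1  2  3  2  3  4  5  6  7  8  6  9  7  8  9  3
dec:    1  2  2  1  1  2  2  3  3  3  2  3  2  2  2  1
Best peak at i=12 (value 29): inc=9, dec=3, length 9+3−1 = 11.

11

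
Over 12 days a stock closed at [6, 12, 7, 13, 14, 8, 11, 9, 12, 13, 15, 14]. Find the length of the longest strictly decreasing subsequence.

3

Negate each value so 'decreasing' becomes 'increasing', then run patience tails on the negated sequence:
-6 → extends → [-6]
-12 → replaces -6 → [-12]
-7 → extends → [-12, -7]
-13 → replaces -12 → [-13, -7]
-14 → replaces -13 → [-14, -7]
-8 → replaces -7 → [-14, -8]
-11 → replaces -8 → [-14, -11]
-9 → extends → [-14, -11, -9]
-12 → replaces -11 → [-14, -12, -9]
-13 → replaces -12 → [-14, -13, -9]
-15 → replaces -14 → [-15, -13, -9]
-14 → replaces -13 → [-15, -14, -9]
Three tails, so the longest strictly decreasing subsequence of the original has length 3.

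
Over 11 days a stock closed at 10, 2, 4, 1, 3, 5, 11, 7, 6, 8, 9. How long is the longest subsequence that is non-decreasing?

6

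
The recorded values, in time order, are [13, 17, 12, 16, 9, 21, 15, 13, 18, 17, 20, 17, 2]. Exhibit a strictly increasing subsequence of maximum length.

Patience tails give the LIS length; then backtrack through the dp parents:
13 → extends → [13]
17 → extends → [13, 17]
12 → replaces 13 → [12, 17]
16 → replaces 17 → [12, 16]
9 → replaces 12 → [9, 16]
21 → extends → [9, 16, 21]
15 → replaces 16 → [9, 15, 21]
13 → replaces 15 → [9, 13, 21]
18 → replaces 21 → [9, 13, 18]
17 → replaces 18 → [9, 13, 17]
20 → extends → [9, 13, 17, 20]
17 → already a tail → [9, 13, 17, 20]
2 → replaces 9 → [2, 13, 17, 20]
Length 4; one witness is 13, 17, 18, 20.

13, 17, 18, 20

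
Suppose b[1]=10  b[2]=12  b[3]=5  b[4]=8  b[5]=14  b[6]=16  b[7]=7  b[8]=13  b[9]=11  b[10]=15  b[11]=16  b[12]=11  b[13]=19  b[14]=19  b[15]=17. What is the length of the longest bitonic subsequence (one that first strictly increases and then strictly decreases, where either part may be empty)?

7

inc[i] = longest strictly increasing subsequence ending at i; dec[i] = longest strictly decreasing subsequence starting at i:
i:      1  2  3  4  5  6  7  8  9 10 11 12 13 14 15
b[i]:  10 12  5  8 14 16  7 13 11 15 16 11 19 19 17
inc:    1  2  1  2  3  4  2  3  3  4  5  3  6  6  6
dec:    3  3  1  2  3  3  1  2  1  2  2  1  2  2  1
Best peak at i=13 (value 19): inc=6, dec=2, length 6+2−1 = 7.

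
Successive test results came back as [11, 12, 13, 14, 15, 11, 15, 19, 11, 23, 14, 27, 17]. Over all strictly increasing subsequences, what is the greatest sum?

Let S[i] be the best sum of a strictly increasing subsequence ending at i:
i:       1   2   3   4   5   6   7   8   9  10  11  12  13
a[i]:   11  12  13  14  15  11  15  19  11  23  14  27  17
S:      11  23  36  50  65  11  65  84  11 107  50 134  82
Maximum is 134 (e.g. 11 + 12 + 13 + 14 + 15 + 19 + 23 + 27).

134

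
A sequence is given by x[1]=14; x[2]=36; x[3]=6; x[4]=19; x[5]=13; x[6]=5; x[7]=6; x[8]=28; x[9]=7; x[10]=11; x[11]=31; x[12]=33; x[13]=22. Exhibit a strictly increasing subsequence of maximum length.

Patience tails give the LIS length; then backtrack through the dp parents:
14 → extends → [14]
36 → extends → [14, 36]
6 → replaces 14 → [6, 36]
19 → replaces 36 → [6, 19]
13 → replaces 19 → [6, 13]
5 → replaces 6 → [5, 13]
6 → replaces 13 → [5, 6]
28 → extends → [5, 6, 28]
7 → replaces 28 → [5, 6, 7]
11 → extends → [5, 6, 7, 11]
31 → extends → [5, 6, 7, 11, 31]
33 → extends → [5, 6, 7, 11, 31, 33]
22 → replaces 31 → [5, 6, 7, 11, 22, 33]
Length 6; one witness is 5, 6, 7, 11, 31, 33.

5, 6, 7, 11, 31, 33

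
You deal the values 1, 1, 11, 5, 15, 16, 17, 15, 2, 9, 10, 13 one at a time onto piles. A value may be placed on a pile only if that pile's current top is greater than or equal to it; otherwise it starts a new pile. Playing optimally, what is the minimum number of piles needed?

5

The minimum number of non-increasing subsequences covering a sequence equals the length of its longest strictly increasing subsequence.
LIS length is 5 (e.g. 1, 11, 15, 16, 17), so 5 piles are needed.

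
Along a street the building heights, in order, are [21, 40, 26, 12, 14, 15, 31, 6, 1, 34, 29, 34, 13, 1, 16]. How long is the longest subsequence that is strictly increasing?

Track the smallest tail for each achievable length (strict):
21 → extends → [21]
40 → extends → [21, 40]
26 → replaces 40 → [21, 26]
12 → replaces 21 → [12, 26]
14 → replaces 26 → [12, 14]
15 → extends → [12, 14, 15]
31 → extends → [12, 14, 15, 31]
6 → replaces 12 → [6, 14, 15, 31]
1 → replaces 6 → [1, 14, 15, 31]
34 → extends → [1, 14, 15, 31, 34]
29 → replaces 31 → [1, 14, 15, 29, 34]
34 → already a tail → [1, 14, 15, 29, 34]
13 → replaces 14 → [1, 13, 15, 29, 34]
1 → already a tail → [1, 13, 15, 29, 34]
16 → replaces 29 → [1, 13, 15, 16, 34]
Five tails, so the longest strictly increasing subsequence has length 5 (e.g. 12, 14, 15, 31, 34).

5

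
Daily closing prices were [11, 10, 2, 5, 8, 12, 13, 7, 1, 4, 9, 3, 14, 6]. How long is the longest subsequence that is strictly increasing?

6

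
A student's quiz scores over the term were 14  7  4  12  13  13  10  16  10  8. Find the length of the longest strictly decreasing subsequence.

4

Negate each value so 'decreasing' becomes 'increasing', then run patience tails on the negated sequence:
-14 → extends → [-14]
-7 → extends → [-14, -7]
-4 → extends → [-14, -7, -4]
-12 → replaces -7 → [-14, -12, -4]
-13 → replaces -12 → [-14, -13, -4]
-13 → already a tail → [-14, -13, -4]
-10 → replaces -4 → [-14, -13, -10]
-16 → replaces -14 → [-16, -13, -10]
-10 → already a tail → [-16, -13, -10]
-8 → extends → [-16, -13, -10, -8]
Four tails, so the longest strictly decreasing subsequence of the original has length 4.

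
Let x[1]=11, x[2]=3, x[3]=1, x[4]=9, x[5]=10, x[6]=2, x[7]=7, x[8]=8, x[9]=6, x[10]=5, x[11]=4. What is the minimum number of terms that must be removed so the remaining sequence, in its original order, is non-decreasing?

Fewest deletions = n − (longest non-decreasing subsequence).
Patience tails:
11 → extends → [11]
3 → replaces 11 → [3]
1 → replaces 3 → [1]
9 → extends → [1, 9]
10 → extends → [1, 9, 10]
2 → replaces 9 → [1, 2, 10]
7 → replaces 10 → [1, 2, 7]
8 → extends → [1, 2, 7, 8]
6 → replaces 7 → [1, 2, 6, 8]
5 → replaces 6 → [1, 2, 5, 8]
4 → replaces 5 → [1, 2, 4, 8]
Longest non-decreasing subsequence has length 4, so deletions = 11 − 4 = 7.

7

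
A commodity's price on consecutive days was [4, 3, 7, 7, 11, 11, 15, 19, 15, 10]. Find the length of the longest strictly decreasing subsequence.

3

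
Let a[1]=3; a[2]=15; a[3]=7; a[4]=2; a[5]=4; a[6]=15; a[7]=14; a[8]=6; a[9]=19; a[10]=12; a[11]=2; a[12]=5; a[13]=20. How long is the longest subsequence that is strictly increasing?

5

Let dp[i] be the length of the longest such subsequence ending at index i:
i:      1  2  3  4  5  6  7  8  9 10 11 12 13
a[i]:   3 15  7  2  4 15 14  6 19 12  2  5 20
dp:     1  2  2  1  2  3  3  3  4  4  1  3  5
Maximum dp value is 5.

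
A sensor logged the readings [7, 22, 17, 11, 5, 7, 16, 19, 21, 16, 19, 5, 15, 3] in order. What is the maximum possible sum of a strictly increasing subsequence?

74

Let S[i] be the best sum of a strictly increasing subsequence ending at i:
i:      1  2  3  4  5  6  7  8  9 10 11 12 13 14
a[i]:   7 22 17 11  5  7 16 19 21 16 19  5 15  3
S:      7 29 24 18  5 12 34 53 74 34 53  5 33  3
Maximum is 74 (e.g. 7 + 11 + 16 + 19 + 21).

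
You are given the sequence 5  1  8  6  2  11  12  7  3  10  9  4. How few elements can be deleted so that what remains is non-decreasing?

Fewest deletions = n − (longest non-decreasing subsequence).
Patience tails:
5 → extends → [5]
1 → replaces 5 → [1]
8 → extends → [1, 8]
6 → replaces 8 → [1, 6]
2 → replaces 6 → [1, 2]
11 → extends → [1, 2, 11]
12 → extends → [1, 2, 11, 12]
7 → replaces 11 → [1, 2, 7, 12]
3 → replaces 7 → [1, 2, 3, 12]
10 → replaces 12 → [1, 2, 3, 10]
9 → replaces 10 → [1, 2, 3, 9]
4 → replaces 9 → [1, 2, 3, 4]
Longest non-decreasing subsequence has length 4, so deletions = 12 − 4 = 8.

8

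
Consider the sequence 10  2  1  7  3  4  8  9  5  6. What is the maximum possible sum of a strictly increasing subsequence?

26

Let S[i] be the best sum of a strictly increasing subsequence ending at i:
i:      1  2  3  4  5  6  7  8  9 10
a[i]:  10  2  1  7  3  4  8  9  5  6
S:     10  2  1  9  5  9 17 26 14 20
Maximum is 26 (e.g. 2 + 3 + 4 + 8 + 9).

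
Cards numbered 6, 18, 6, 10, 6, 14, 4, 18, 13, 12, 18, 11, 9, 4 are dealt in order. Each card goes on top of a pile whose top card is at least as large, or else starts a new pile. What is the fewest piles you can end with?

4

The minimum number of non-increasing subsequences covering a sequence equals the length of its longest strictly increasing subsequence.
LIS length is 4 (e.g. 6, 10, 14, 18), so 4 piles are needed.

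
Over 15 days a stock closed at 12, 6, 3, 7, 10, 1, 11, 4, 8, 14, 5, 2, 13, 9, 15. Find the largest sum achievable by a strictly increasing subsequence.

63

Let S[i] be the best sum of a strictly increasing subsequence ending at i:
i:      1  2  3  4  5  6  7  8  9 10 11 12 13 14 15
a[i]:  12  6  3  7 10  1 11  4  8 14  5  2 13  9 15
S:     12  6  3 13 23  1 34  7 21 48 12  3 47 30 63
Maximum is 63 (e.g. 6 + 7 + 10 + 11 + 14 + 15).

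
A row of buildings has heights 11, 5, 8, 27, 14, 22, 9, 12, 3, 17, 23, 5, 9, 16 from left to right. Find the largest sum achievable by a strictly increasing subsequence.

Let S[i] be the best sum of a strictly increasing subsequence ending at i:
i:      1  2  3  4  5  6  7  8  9 10 11 12 13 14
a[i]:  11  5  8 27 14 22  9 12  3 17 23  5  9 16
S:     11  5 13 40 27 49 22 34  3 51 74  8 22 50
Maximum is 74 (e.g. 5 + 8 + 9 + 12 + 17 + 23).

74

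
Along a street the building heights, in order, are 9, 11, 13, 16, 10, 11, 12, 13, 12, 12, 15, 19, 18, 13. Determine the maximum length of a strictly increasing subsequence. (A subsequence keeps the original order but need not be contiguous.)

Let dp[i] be the length of the longest such subsequence ending at index i:
i:      1  2  3  4  5  6  7  8  9 10 11 12 13 14
a[i]:   9 11 13 16 10 11 12 13 12 12 15 19 18 13
dp:     1  2  3  4  2  3  4  5  4  4  6  7  7  5
Maximum dp value is 7.

7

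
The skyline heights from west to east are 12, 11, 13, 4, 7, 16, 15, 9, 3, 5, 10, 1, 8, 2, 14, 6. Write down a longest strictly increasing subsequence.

4, 7, 9, 10, 14

Patience tails give the LIS length; then backtrack through the dp parents:
12 → extends → [12]
11 → replaces 12 → [11]
13 → extends → [11, 13]
4 → replaces 11 → [4, 13]
7 → replaces 13 → [4, 7]
16 → extends → [4, 7, 16]
15 → replaces 16 → [4, 7, 15]
9 → replaces 15 → [4, 7, 9]
3 → replaces 4 → [3, 7, 9]
5 → replaces 7 → [3, 5, 9]
10 → extends → [3, 5, 9, 10]
1 → replaces 3 → [1, 5, 9, 10]
8 → replaces 9 → [1, 5, 8, 10]
2 → replaces 5 → [1, 2, 8, 10]
14 → extends → [1, 2, 8, 10, 14]
6 → replaces 8 → [1, 2, 6, 10, 14]
Length 5; one witness is 4, 7, 9, 10, 14.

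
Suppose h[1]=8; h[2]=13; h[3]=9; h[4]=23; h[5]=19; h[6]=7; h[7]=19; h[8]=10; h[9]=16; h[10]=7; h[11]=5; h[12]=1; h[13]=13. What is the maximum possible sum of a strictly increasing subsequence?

44

Let S[i] be the best sum of a strictly increasing subsequence ending at i:
i:      1  2  3  4  5  6  7  8  9 10 11 12 13
h[i]:   8 13  9 23 19  7 19 10 16  7  5  1 13
S:      8 21 17 44 40  7 40 27 43  7  5  1 40
Maximum is 44 (e.g. 8 + 13 + 23).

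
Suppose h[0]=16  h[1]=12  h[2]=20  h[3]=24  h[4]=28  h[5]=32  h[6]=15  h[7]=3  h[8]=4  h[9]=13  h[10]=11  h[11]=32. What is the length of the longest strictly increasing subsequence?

Let dp[i] be the length of the longest such subsequence ending at index i:
i:      0  1  2  3  4  5  6  7  8  9 10 11
h[i]:  16 12 20 24 28 32 15  3  4 13 11 32
dp:     1  1  2  3  4  5  2  1  2  3  3  5
Maximum dp value is 5.

5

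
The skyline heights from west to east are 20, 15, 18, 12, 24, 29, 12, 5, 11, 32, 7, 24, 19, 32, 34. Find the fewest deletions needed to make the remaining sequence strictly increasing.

9

Fewest deletions = n − (longest strictly increasing subsequence).
Patience tails:
20 → extends → [20]
15 → replaces 20 → [15]
18 → extends → [15, 18]
12 → replaces 15 → [12, 18]
24 → extends → [12, 18, 24]
29 → extends → [12, 18, 24, 29]
12 → already a tail → [12, 18, 24, 29]
5 → replaces 12 → [5, 18, 24, 29]
11 → replaces 18 → [5, 11, 24, 29]
32 → extends → [5, 11, 24, 29, 32]
7 → replaces 11 → [5, 7, 24, 29, 32]
24 → already a tail → [5, 7, 24, 29, 32]
19 → replaces 24 → [5, 7, 19, 29, 32]
32 → already a tail → [5, 7, 19, 29, 32]
34 → extends → [5, 7, 19, 29, 32, 34]
Longest strictly increasing subsequence has length 6, so deletions = 15 − 6 = 9.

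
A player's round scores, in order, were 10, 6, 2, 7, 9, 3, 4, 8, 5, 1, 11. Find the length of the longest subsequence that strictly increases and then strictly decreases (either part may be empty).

inc[i] = longest strictly increasing subsequence ending at i; dec[i] = longest strictly decreasing subsequence starting at i:
i:      1  2  3  4  5  6  7  8  9 10 11
a[i]:  10  6  2  7  9  3  4  8  5  1 11
inc:    1  1  1  2  3  2  3  4  4  1  5
dec:    5  3  2  3  4  2  2  3  2  1  1
Best peak at i=5 (value 9): inc=3, dec=4, length 3+4−1 = 6.

6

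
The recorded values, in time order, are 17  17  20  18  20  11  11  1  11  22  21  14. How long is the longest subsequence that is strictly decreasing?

Negate each value so 'decreasing' becomes 'increasing', then run patience tails on the negated sequence:
-17 → extends → [-17]
-17 → already a tail → [-17]
-20 → replaces -17 → [-20]
-18 → extends → [-20, -18]
-20 → already a tail → [-20, -18]
-11 → extends → [-20, -18, -11]
-11 → already a tail → [-20, -18, -11]
-1 → extends → [-20, -18, -11, -1]
-11 → already a tail → [-20, -18, -11, -1]
-22 → replaces -20 → [-22, -18, -11, -1]
-21 → replaces -18 → [-22, -21, -11, -1]
-14 → replaces -11 → [-22, -21, -14, -1]
Four tails, so the longest strictly decreasing subsequence of the original has length 4.

4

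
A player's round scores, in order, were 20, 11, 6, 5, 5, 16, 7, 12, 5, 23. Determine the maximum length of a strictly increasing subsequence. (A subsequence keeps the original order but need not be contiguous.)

Let dp[i] be the length of the longest such subsequence ending at index i:
i:      1  2  3  4  5  6  7  8  9 10
a[i]:  20 11  6  5  5 16  7 12  5 23
dp:     1  1  1  1  1  2  2  3  1  4
Maximum dp value is 4.

4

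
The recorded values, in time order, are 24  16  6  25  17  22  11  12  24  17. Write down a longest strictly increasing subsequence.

Patience tails give the LIS length; then backtrack through the dp parents:
24 → extends → [24]
16 → replaces 24 → [16]
6 → replaces 16 → [6]
25 → extends → [6, 25]
17 → replaces 25 → [6, 17]
22 → extends → [6, 17, 22]
11 → replaces 17 → [6, 11, 22]
12 → replaces 22 → [6, 11, 12]
24 → extends → [6, 11, 12, 24]
17 → replaces 24 → [6, 11, 12, 17]
Length 4; one witness is 16, 17, 22, 24.

16, 17, 22, 24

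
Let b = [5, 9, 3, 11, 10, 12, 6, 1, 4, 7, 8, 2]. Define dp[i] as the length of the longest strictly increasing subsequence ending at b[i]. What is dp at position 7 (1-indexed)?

dp[i] = 1 + max{dp[j] : j<i, b[j]<b[i]} (or 1 if no such j):
i:      1  2  3  4  5  6  7  8  9 10 11 12
b[i]:   5  9  3 11 10 12  6  1  4  7  8  2
dp:     1  2  1  3  3  4  2  1  2  3  4  2
At index 7 the value is 2.

2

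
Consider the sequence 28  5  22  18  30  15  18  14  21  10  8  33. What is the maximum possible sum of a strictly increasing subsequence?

Let S[i] be the best sum of a strictly increasing subsequence ending at i:
i:      1  2  3  4  5  6  7  8  9 10 11 12
a[i]:  28  5 22 18 30 15 18 14 21 10  8 33
S:     28  5 27 23 58 20 38 19 59 15 13 92
Maximum is 92 (e.g. 5 + 15 + 18 + 21 + 33).

92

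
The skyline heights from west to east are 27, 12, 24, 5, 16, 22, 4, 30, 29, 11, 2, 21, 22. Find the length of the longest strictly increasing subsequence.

Track the smallest tail for each achievable length (strict):
27 → extends → [27]
12 → replaces 27 → [12]
24 → extends → [12, 24]
5 → replaces 12 → [5, 24]
16 → replaces 24 → [5, 16]
22 → extends → [5, 16, 22]
4 → replaces 5 → [4, 16, 22]
30 → extends → [4, 16, 22, 30]
29 → replaces 30 → [4, 16, 22, 29]
11 → replaces 16 → [4, 11, 22, 29]
2 → replaces 4 → [2, 11, 22, 29]
21 → replaces 22 → [2, 11, 21, 29]
22 → replaces 29 → [2, 11, 21, 22]
Four tails, so the longest strictly increasing subsequence has length 4 (e.g. 12, 16, 22, 30).

4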